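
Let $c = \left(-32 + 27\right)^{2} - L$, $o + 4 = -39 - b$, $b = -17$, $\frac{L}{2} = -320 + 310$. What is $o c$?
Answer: $-1170$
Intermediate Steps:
$L = -20$ ($L = 2 \left(-320 + 310\right) = 2 \left(-10\right) = -20$)
$o = -26$ ($o = -4 - 22 = -26$)
$c = 45$ ($c = \left(-32 + 27\right)^{2} - -20 = \left(-5\right)^{2} + 20 = 25 + 20 = 45$)
$o c = \left(-26\right) 45 = -1170$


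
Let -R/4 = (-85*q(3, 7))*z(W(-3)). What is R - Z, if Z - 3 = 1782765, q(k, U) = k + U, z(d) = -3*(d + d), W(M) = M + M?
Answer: -1660368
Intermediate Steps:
W(M) = 2*M
z(d) = -6*d
q(k, U) = U + k
Z = 1782768 (Z = 3 + 1782765 = 1782768)
R = 122400 (R = -4*(-85*(7 + 3))*(-12*(-3)) = -4*(-85*10)*(-6*(-6)) = -(-3400)*36 = -4*(-30600) = 122400)
R - Z = 122400 - 1*1782768 = 122400 - 1782768 = -1660368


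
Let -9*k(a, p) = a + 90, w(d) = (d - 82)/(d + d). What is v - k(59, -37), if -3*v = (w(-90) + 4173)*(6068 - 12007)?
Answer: 1115512727/135 ≈ 8.2631e+6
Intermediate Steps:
w(d) = (-82 + d)/(2*d) (w(d) = (-82 + d)/((2*d)) = (-82 + d)*(1/(2*d)) = (-82 + d)/(2*d))
v = 1115510492/135 (v = -((1/2)*(-82 - 90)/(-90) + 4173)*(6068 - 12007)/3 = -((1/2)*(-1/90)*(-172) + 4173)*(-5939)/3 = -(43/45 + 4173)*(-5939)/3 = -187828*(-5939)/135 = -1/3*(-1115510492/45) = 1115510492/135 ≈ 8.2630e+6)
k(a, p) = -10 - a/9 (k(a, p) = -(a + 90)/9 = -(90 + a)/9 = -10 - a/9)
v - k(59, -37) = 1115510492/135 - (-10 - 1/9*59) = 1115510492/135 - (-10 - 59/9) = 1115510492/135 - 1*(-149/9) = 1115510492/135 + 149/9 = 1115512727/135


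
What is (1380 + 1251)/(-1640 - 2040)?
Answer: -2631/3680 ≈ -0.71495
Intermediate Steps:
(1380 + 1251)/(-1640 - 2040) = 2631/(-3680) = 2631*(-1/3680) = -2631/3680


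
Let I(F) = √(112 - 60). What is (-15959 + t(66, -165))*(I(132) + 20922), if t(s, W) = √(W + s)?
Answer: -2*(10461 + √13)*(15959 - 3*I*√11) ≈ -3.3401e+8 + 2.0824e+5*I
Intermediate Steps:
I(F) = 2*√13 (I(F) = √52 = 2*√13)
(-15959 + t(66, -165))*(I(132) + 20922) = (-15959 + √(-165 + 66))*(2*√13 + 20922) = (-15959 + √(-99))*(20922 + 2*√13) = (-15959 + 3*I*√11)*(20922 + 2*√13)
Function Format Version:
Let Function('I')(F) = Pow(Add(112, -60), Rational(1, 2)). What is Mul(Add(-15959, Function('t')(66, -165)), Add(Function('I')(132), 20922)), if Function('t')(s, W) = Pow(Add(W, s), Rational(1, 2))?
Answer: Mul(-2, Add(10461, Pow(13, Rational(1, 2))), Add(15959, Mul(-3, I, Pow(11, Rational(1, 2))))) ≈ Add(-3.3401e+8, Mul(2.0824e+5, I))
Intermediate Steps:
Function('I')(F) = Mul(2, Pow(13, Rational(1, 2))) (Function('I')(F) = Pow(52, Rational(1, 2)) = Mul(2, Pow(13, Rational(1, 2))))
Mul(Add(-15959, Function('t')(66, -165)), Add(Function('I')(132), 20922)) = Mul(Add(-15959, Pow(Add(-165, 66), Rational(1, 2))), Add(Mul(2, Pow(13, Rational(1, 2))), 20922)) = Mul(Add(-15959, Pow(-99, Rational(1, 2))), Add(20922, Mul(2, Pow(13, Rational(1, 2))))) = Mul(Add(-15959, Mul(3, I, Pow(11, Rational(1, 2)))), Add(20922, Mul(2, Pow(13, Rational(1, 2)))))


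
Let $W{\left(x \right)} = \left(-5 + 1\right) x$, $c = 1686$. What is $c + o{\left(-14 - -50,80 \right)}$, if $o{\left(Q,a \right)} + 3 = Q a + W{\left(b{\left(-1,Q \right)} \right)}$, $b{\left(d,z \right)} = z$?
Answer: $4419$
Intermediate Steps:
$W{\left(x \right)} = - 4 x$
$o{\left(Q,a \right)} = -3 - 4 Q + Q a$ ($o{\left(Q,a \right)} = -3 + \left(Q a - 4 Q\right) = -3 + \left(- 4 Q + Q a\right) = -3 - 4 Q + Q a$)
$c + o{\left(-14 - -50,80 \right)} = 1686 - \left(3 + 4 \left(-14 - -50\right) - \left(-14 - -50\right) 80\right) = 1686 - \left(3 + 4 \left(-14 + 50\right) - \left(-14 + 50\right) 80\right) = 1686 - -2733 = 1686 + 2733 = 4419$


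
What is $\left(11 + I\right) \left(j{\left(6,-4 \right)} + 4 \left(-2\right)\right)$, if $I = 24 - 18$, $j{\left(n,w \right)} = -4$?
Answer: $-204$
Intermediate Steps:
$I = 6$ ($I = 24 - 18 = 6$)
$\left(11 + I\right) \left(j{\left(6,-4 \right)} + 4 \left(-2\right)\right) = \left(11 + 6\right) \left(-4 + 4 \left(-2\right)\right) = 17 \left(-4 - 8\right) = 17 \left(-12\right) = -204$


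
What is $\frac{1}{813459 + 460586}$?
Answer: $\frac{1}{1274045} \approx 7.849 \cdot 10^{-7}$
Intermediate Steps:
$\frac{1}{813459 + 460586} = \frac{1}{1274045}$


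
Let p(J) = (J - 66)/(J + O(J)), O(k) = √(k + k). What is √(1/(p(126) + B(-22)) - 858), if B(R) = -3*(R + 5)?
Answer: √(-927477 - 43757*√7)/√(1081 + 51*√7) ≈ 29.291*I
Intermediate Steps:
B(R) = -15 - 3*R (B(R) = -3*(5 + R) = -15 - 3*R)
O(k) = √2*√k (O(k) = √(2*k) = √2*√k)
p(J) = (-66 + J)/(J + √2*√J) (p(J) = (J - 66)/(J + √2*√J) = (-66 + J)/(J + √2*√J))
√(1/(p(126) + B(-22)) - 858) = √(1/((-66 + 126)/(126 + √2*√126) + (-15 - 3*(-22))) - 858) = √(1/(60/(126 + √2*(3*√14)) + (-15 + 66)) - 858) = √(1/(60/(126 + 6*√7) + 51) - 858) = √(1/(51 + 60/(126 + 6*√7)) - 858) = √(-858 + 1/(51 + 60/(126 + 6*√7)))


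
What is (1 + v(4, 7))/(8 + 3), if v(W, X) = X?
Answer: 8/11 ≈ 0.72727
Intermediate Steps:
(1 + v(4, 7))/(8 + 3) = (1 + 7)/(8 + 3) = 8/11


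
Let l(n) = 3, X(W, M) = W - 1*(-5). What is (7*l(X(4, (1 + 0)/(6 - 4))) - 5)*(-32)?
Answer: -512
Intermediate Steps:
X(W, M) = 5 + W (X(W, M) = W + 5 = 5 + W)
(7*l(X(4, (1 + 0)/(6 - 4))) - 5)*(-32) = (7*3 - 5)*(-32) = (21 - 5)*(-32) = 16*(-32) = -512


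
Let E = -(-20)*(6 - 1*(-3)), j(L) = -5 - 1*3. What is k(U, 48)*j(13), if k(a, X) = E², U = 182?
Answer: -259200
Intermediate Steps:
j(L) = -8 (j(L) = -5 - 3 = -8)
E = 180 (E = -(-20)*(6 + 3) = -(-20)*9 = -4*(-45) = 180)
k(a, X) = 32400 (k(a, X) = 180² = 32400)
k(U, 48)*j(13) = 32400*(-8) = -259200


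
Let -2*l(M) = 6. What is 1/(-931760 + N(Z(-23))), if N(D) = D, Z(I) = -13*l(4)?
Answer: -1/931721 ≈ -1.0733e-6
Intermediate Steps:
l(M) = -3 (l(M) = -½*6 = -3)
Z(I) = 39 (Z(I) = -13*(-3) = -1*(-39) = 39)
1/(-931760 + N(Z(-23))) = 1/(-931760 + 39) = 1/(-931721) = -1/931721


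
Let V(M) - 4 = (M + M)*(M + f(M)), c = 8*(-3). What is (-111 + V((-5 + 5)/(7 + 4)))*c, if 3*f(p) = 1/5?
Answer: 2568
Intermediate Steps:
f(p) = 1/15 (f(p) = (⅓)/5 = (⅓)*(⅕) = 1/15)
c = -24
V(M) = 4 + 2*M*(1/15 + M) (V(M) = 4 + (M + M)*(M + 1/15) = 4 + (2*M)*(1/15 + M) = 4 + 2*M*(1/15 + M))
(-111 + V((-5 + 5)/(7 + 4)))*c = (-111 + (4 + 2*((-5 + 5)/(7 + 4))² + 2*((-5 + 5)/(7 + 4))/15))*(-24) = (-111 + (4 + 2*(0/11)² + 2*(0/11)/15))*(-24) = (-111 + (4 + 2*(0*(1/11))² + 2*(0*(1/11))/15))*(-24) = (-111 + (4 + 2*0² + (2/15)*0))*(-24) = (-111 + (4 + 2*0 + 0))*(-24) = (-111 + (4 + 0 + 0))*(-24) = (-111 + 4)*(-24) = -107*(-24) = 2568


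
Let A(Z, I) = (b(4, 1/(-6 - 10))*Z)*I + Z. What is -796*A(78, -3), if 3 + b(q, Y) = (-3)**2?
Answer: 1055496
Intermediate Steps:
b(q, Y) = 6 (b(q, Y) = -3 + (-3)**2 = -3 + 9 = 6)
A(Z, I) = Z + 6*I*Z (A(Z, I) = (6*Z)*I + Z = 6*I*Z + Z = Z + 6*I*Z)
-796*A(78, -3) = -62088*(1 + 6*(-3)) = -62088*(1 - 18) = -62088*(-17) = -796*(-1326) = 1055496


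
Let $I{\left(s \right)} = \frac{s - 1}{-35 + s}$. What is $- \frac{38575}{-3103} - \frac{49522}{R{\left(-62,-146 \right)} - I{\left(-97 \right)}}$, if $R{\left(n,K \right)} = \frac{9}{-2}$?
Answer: $\frac{5077676753}{536819} \approx 9458.8$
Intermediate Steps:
$I{\left(s \right)} = \frac{-1 + s}{-35 + s}$
$R{\left(n,K \right)} = - \frac{9}{2}$ ($R{\left(n,K \right)} = 9 \left(- \frac{1}{2}\right) = - \frac{9}{2}$)
$- \frac{38575}{-3103} - \frac{49522}{R{\left(-62,-146 \right)} - I{\left(-97 \right)}} = - \frac{38575}{-3103} - \frac{49522}{- \frac{9}{2} - \frac{-1 - 97}{-35 - 97}} = \left(-38575\right) \left(- \frac{1}{3103}\right) - \frac{49522}{- \frac{9}{2} - \frac{1}{-132} \left(-98\right)} = \frac{38575}{3103} - \frac{49522}{- \frac{9}{2} - \left(- \frac{1}{132}\right) \left(-98\right)} = \frac{38575}{3103} - \frac{49522}{- \frac{9}{2} - \frac{49}{66}} = \frac{38575}{3103} - \frac{49522}{- \frac{173}{33}} = \frac{38575}{3103} - - \frac{1634226}{173} = \frac{38575}{3103} + \frac{1634226}{173} = \frac{5077676753}{536819}$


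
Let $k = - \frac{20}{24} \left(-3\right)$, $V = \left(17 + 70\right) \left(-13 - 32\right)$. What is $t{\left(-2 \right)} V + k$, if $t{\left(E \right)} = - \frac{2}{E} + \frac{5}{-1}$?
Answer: $\frac{31325}{2} \approx 15663.0$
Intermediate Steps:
$t{\left(E \right)} = -5 - \frac{2}{E}$ ($t{\left(E \right)} = - \frac{2}{E} + 5 \left(-1\right) = - \frac{2}{E} - 5 = -5 - \frac{2}{E}$)
$V = -3915$ ($V = 87 \left(-45\right) = -3915$)
$k = \frac{5}{2}$ ($k = \left(-20\right) \frac{1}{24} \left(-3\right) = \left(- \frac{5}{6}\right) \left(-3\right) = \frac{5}{2} \approx 2.5$)
$t{\left(-2 \right)} V + k = \left(-5 - \frac{2}{-2}\right) \left(-3915\right) + \frac{5}{2} = \left(-5 - -1\right) \left(-3915\right) + \frac{5}{2} = \left(-5 + 1\right) \left(-3915\right) + \frac{5}{2} = \left(-4\right) \left(-3915\right) + \frac{5}{2} = 15660 + \frac{5}{2} = \frac{31325}{2}$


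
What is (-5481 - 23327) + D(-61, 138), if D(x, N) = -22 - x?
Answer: -28769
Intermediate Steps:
(-5481 - 23327) + D(-61, 138) = (-5481 - 23327) + (-22 - 1*(-61)) = -28808 + (-22 + 61) = -28808 + 39 = -28769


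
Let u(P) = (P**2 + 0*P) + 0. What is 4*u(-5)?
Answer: 100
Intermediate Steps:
u(P) = P**2 (u(P) = (P**2 + 0) + 0 = P**2 + 0 = P**2)
4*u(-5) = 4*(-5)**2 = 4*25 = 100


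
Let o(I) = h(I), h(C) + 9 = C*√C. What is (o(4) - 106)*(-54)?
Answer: 5778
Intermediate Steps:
h(C) = -9 + C^(3/2) (h(C) = -9 + C*√C = -9 + C^(3/2))
o(I) = -9 + I^(3/2)
(o(4) - 106)*(-54) = ((-9 + 4^(3/2)) - 106)*(-54) = ((-9 + 8) - 106)*(-54) = (-1 - 106)*(-54) = -107*(-54) = 5778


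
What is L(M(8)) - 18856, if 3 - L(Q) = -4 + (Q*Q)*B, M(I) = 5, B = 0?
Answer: -18849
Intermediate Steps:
L(Q) = 7 (L(Q) = 3 - (-4 + (Q*Q)*0) = 3 - (-4 + Q²*0) = 3 - (-4 + 0) = 3 - 1*(-4) = 3 + 4 = 7)
L(M(8)) - 18856 = 7 - 18856 = -18849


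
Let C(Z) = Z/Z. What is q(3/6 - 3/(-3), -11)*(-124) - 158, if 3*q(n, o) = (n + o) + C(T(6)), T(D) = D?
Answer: 580/3 ≈ 193.33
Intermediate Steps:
C(Z) = 1
q(n, o) = 1/3 + n/3 + o/3 (q(n, o) = ((n + o) + 1)/3 = (1 + n + o)/3 = 1/3 + n/3 + o/3)
q(3/6 - 3/(-3), -11)*(-124) - 158 = (1/3 + (3/6 - 3/(-3))/3 + (1/3)*(-11))*(-124) - 158 = (1/3 + (3*(1/6) - 3*(-1/3))/3 - 11/3)*(-124) - 158 = (1/3 + (1/2 + 1)/3 - 11/3)*(-124) - 158 = (1/3 + (1/3)*(3/2) - 11/3)*(-124) - 158 = (1/3 + 1/2 - 11/3)*(-124) - 158 = -17/6*(-124) - 158 = 1054/3 - 158 = 580/3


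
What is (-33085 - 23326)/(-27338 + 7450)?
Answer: 56411/19888 ≈ 2.8364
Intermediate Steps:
(-33085 - 23326)/(-27338 + 7450) = -56411/(-19888) = -56411*(-1/19888) = 56411/19888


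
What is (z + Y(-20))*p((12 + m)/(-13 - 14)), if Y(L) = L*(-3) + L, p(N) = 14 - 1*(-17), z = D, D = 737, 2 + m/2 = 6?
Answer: 24087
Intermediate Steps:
m = 8 (m = -4 + 2*6 = -4 + 12 = 8)
z = 737
p(N) = 31 (p(N) = 14 + 17 = 31)
Y(L) = -2*L (Y(L) = -3*L + L = -2*L)
(z + Y(-20))*p((12 + m)/(-13 - 14)) = (737 - 2*(-20))*31 = (737 + 40)*31 = 777*31 = 24087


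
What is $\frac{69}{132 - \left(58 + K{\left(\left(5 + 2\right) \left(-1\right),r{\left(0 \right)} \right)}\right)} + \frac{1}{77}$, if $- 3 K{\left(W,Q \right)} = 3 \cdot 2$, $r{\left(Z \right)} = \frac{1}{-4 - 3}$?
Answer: $\frac{5389}{5852} \approx 0.92088$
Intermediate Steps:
$r{\left(Z \right)} = - \frac{1}{7}$ ($r{\left(Z \right)} = \frac{1}{-7} = - \frac{1}{7}$)
$K{\left(W,Q \right)} = -2$ ($K{\left(W,Q \right)} = - \frac{3 \cdot 2}{3} = \left(- \frac{1}{3}\right) 6 = -2$)
$\frac{69}{132 - \left(58 + K{\left(\left(5 + 2\right) \left(-1\right),r{\left(0 \right)} \right)}\right)} + \frac{1}{77} = \frac{69}{132 - 56} + \frac{1}{77} = \frac{69}{76} + \frac{1}{77} = \frac{5389}{5852}$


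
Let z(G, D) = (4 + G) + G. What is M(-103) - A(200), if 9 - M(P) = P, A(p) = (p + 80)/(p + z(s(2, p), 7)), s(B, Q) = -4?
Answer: 774/7 ≈ 110.57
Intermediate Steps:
z(G, D) = 4 + 2*G
A(p) = (80 + p)/(-4 + p) (A(p) = (p + 80)/(p + (4 + 2*(-4))) = (80 + p)/(p + (4 - 8)) = (80 + p)/(p - 4) = (80 + p)/(-4 + p))
M(P) = 9 - P
M(-103) - A(200) = (9 - 1*(-103)) - (80 + 200)/(-4 + 200) = (9 + 103) - 280/196 = 112 - 280/196 = 112 - 1*10/7 = 112 - 10/7 = 774/7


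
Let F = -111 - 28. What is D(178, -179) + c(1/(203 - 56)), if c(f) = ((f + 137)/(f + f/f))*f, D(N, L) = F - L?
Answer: 222595/5439 ≈ 40.926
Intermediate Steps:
F = -139
D(N, L) = -139 - L
c(f) = f*(137 + f)/(1 + f) (c(f) = ((137 + f)/(f + 1))*f = ((137 + f)/(1 + f))*f = f*(137 + f)/(1 + f))
D(178, -179) + c(1/(203 - 56)) = (-139 - 1*(-179)) + (137 + 1/(203 - 56))/((203 - 56)*(1 + 1/(203 - 56))) = (-139 + 179) + (137 + 1/147)/(147*(1 + 1/147)) = 40 + (137 + 1/147)/(147*(1 + 1/147)) = 40 + (1/147)*(20140/147)/(148/147) = 40 + (1/147)*(147/148)*(20140/147) = 40 + 5035/5439 = 222595/5439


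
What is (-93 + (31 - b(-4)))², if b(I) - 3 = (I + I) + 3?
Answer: 3600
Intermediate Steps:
b(I) = 6 + 2*I (b(I) = 3 + ((I + I) + 3) = 3 + (2*I + 3) = 3 + (3 + 2*I) = 6 + 2*I)
(-93 + (31 - b(-4)))² = (-93 + (31 - (6 + 2*(-4))))² = (-93 + (31 - (6 - 8)))² = (-93 + (31 - 1*(-2)))² = (-93 + (31 + 2))² = (-93 + 33)² = (-60)² = 3600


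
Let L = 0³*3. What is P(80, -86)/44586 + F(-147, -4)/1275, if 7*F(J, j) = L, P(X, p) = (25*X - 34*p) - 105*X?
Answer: -1738/22293 ≈ -0.077962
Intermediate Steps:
P(X, p) = -80*X - 34*p (P(X, p) = (-34*p + 25*X) - 105*X = -80*X - 34*p)
L = 0 (L = 0*3 = 0)
F(J, j) = 0 (F(J, j) = (⅐)*0 = 0)
P(80, -86)/44586 + F(-147, -4)/1275 = (-80*80 - 34*(-86))/44586 + 0/1275 = (-6400 + 2924)*(1/44586) + 0*(1/1275) = -3476*1/44586 + 0 = -1738/22293 + 0 = -1738/22293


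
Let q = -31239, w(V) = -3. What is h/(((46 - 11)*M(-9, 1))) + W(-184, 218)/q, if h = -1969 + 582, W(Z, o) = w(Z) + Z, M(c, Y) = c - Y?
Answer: 43393943/10933650 ≈ 3.9688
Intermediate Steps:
W(Z, o) = -3 + Z
h = -1387
h/(((46 - 11)*M(-9, 1))) + W(-184, 218)/q = -1387*1/((-9 - 1*1)*(46 - 11)) + (-3 - 184)/(-31239) = -1387*1/(35*(-9 - 1)) - 187*(-1/31239) = -1387/(35*(-10)) + 187/31239 = -1387/(-350) + 187/31239 = -1387*(-1/350) + 187/31239 = 1387/350 + 187/31239 = 43393943/10933650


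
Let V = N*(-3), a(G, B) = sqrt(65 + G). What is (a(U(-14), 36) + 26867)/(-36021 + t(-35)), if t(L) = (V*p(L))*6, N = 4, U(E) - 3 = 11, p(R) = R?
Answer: -26867/33501 - sqrt(79)/33501 ≈ -0.80224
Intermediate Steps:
U(E) = 14 (U(E) = 3 + 11 = 14)
V = -12 (V = 4*(-3) = -12)
t(L) = -72*L (t(L) = -12*L*6 = -72*L)
(a(U(-14), 36) + 26867)/(-36021 + t(-35)) = (sqrt(65 + 14) + 26867)/(-36021 - 72*(-35)) = (sqrt(79) + 26867)/(-36021 + 2520) = (26867 + sqrt(79))/(-33501) = (26867 + sqrt(79))*(-1/33501) = -26867/33501 - sqrt(79)/33501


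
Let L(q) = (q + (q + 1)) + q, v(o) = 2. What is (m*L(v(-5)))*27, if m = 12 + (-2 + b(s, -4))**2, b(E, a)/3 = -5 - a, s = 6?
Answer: 6993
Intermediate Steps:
b(E, a) = -15 - 3*a (b(E, a) = 3*(-5 - a) = -15 - 3*a)
m = 37 (m = 12 + (-2 + (-15 - 3*(-4)))**2 = 12 + (-2 + (-15 + 12))**2 = 12 + (-2 - 3)**2 = 12 + (-5)**2 = 12 + 25 = 37)
L(q) = 1 + 3*q (L(q) = (q + (1 + q)) + q = (1 + 2*q) + q = 1 + 3*q)
(m*L(v(-5)))*27 = (37*(1 + 3*2))*27 = (37*(1 + 6))*27 = (37*7)*27 = 259*27 = 6993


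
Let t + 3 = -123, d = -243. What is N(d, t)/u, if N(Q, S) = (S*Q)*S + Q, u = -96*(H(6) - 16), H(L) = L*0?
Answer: -1286037/512 ≈ -2511.8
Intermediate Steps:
H(L) = 0
u = 1536 (u = -96*(0 - 16) = -96*(-16) = 1536)
t = -126 (t = -3 - 123 = -126)
N(Q, S) = Q + Q*S² (N(Q, S) = (Q*S)*S + Q = Q*S² + Q = Q + Q*S²)
N(d, t)/u = -243*(1 + (-126)²)/1536 = -243*(1 + 15876)*(1/1536) = -243*15877*(1/1536) = -3858111*1/1536 = -1286037/512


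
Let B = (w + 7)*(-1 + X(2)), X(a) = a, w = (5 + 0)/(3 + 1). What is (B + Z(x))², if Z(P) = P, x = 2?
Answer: 1681/16 ≈ 105.06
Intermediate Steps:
w = 5/4 ≈ 1.2500
B = 33/4 (B = (5/4 + 7)*(-1 + 2) = (33/4)*1 = 33/4 ≈ 8.2500)
(B + Z(x))² = (33/4 + 2)² = (41/4)² = 1681/16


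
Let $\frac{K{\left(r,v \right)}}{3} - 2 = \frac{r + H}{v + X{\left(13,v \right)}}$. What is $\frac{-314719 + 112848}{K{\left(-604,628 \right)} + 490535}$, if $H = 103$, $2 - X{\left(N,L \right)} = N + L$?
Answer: $- \frac{2220581}{5397454} \approx -0.41141$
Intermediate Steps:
$X{\left(N,L \right)} = 2 - L - N$ ($X{\left(N,L \right)} = 2 - \left(N + L\right) = 2 - \left(L + N\right) = 2 - L - N$)
$K{\left(r,v \right)} = - \frac{243}{11} - \frac{3 r}{11}$ ($K{\left(r,v \right)} = 6 + 3 \frac{r + 103}{v - \left(11 + v\right)} = 6 + 3 \frac{103 + r}{v - \left(11 + v\right)} = 6 + 3 \frac{103 + r}{-11} = 6 + 3 \left(103 + r\right) \left(- \frac{1}{11}\right) = 6 + 3 \left(- \frac{103}{11} - \frac{r}{11}\right) = 6 - \left(\frac{309}{11} + \frac{3 r}{11}\right) = - \frac{243}{11} - \frac{3 r}{11}$)
$\frac{-314719 + 112848}{K{\left(-604,628 \right)} + 490535} = \frac{-314719 + 112848}{\left(- \frac{243}{11} - - \frac{1812}{11}\right) + 490535} = - \frac{201871}{\left(- \frac{243}{11} + \frac{1812}{11}\right) + 490535} = - \frac{201871}{\frac{1569}{11} + 490535} = - \frac{201871}{\frac{5397454}{11}} = \left(-201871\right) \frac{11}{5397454} = - \frac{2220581}{5397454}$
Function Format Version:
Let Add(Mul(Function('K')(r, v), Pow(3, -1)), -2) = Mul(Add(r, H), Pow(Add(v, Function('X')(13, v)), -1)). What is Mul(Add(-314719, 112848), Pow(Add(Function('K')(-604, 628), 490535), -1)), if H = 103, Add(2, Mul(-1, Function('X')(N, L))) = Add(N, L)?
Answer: Rational(-2220581, 5397454) ≈ -0.41141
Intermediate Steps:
Function('X')(N, L) = Add(2, Mul(-1, L), Mul(-1, N)) (Function('X')(N, L) = Add(2, Mul(-1, Add(N, L))) = Add(2, Mul(-1, Add(L, N))) = Add(2, Add(Mul(-1, L), Mul(-1, N))) = Add(2, Mul(-1, L), Mul(-1, N)))
Function('K')(r, v) = Add(Rational(-243, 11), Mul(Rational(-3, 11), r)) (Function('K')(r, v) = Add(6, Mul(3, Mul(Add(r, 103), Pow(Add(v, Add(2, Mul(-1, v), Mul(-1, 13))), -1)))) = Add(6, Mul(3, Mul(Add(103, r), Pow(Add(v, Add(2, Mul(-1, v), -13)), -1)))) = Add(6, Mul(3, Mul(Add(103, r), Pow(Add(v, Add(-11, Mul(-1, v))), -1)))) = Add(6, Mul(3, Mul(Add(103, r), Pow(-11, -1)))) = Add(6, Mul(3, Mul(Add(103, r), Rational(-1, 11)))) = Add(6, Mul(3, Add(Rational(-103, 11), Mul(Rational(-1, 11), r)))) = Add(6, Add(Rational(-309, 11), Mul(Rational(-3, 11), r))) = Add(Rational(-243, 11), Mul(Rational(-3, 11), r)))
Mul(Add(-314719, 112848), Pow(Add(Function('K')(-604, 628), 490535), -1)) = Mul(Add(-314719, 112848), Pow(Add(Add(Rational(-243, 11), Mul(Rational(-3, 11), -604)), 490535), -1)) = Mul(-201871, Pow(Add(Add(Rational(-243, 11), Rational(1812, 11)), 490535), -1)) = Mul(-201871, Pow(Add(Rational(1569, 11), 490535), -1)) = Mul(-201871, Pow(Rational(5397454, 11), -1)) = Mul(-201871, Rational(11, 5397454)) = Rational(-2220581, 5397454)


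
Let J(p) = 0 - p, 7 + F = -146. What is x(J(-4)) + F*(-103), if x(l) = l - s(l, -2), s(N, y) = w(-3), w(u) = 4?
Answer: 15759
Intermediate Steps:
s(N, y) = 4
F = -153 (F = -7 - 146 = -153)
J(p) = -p
x(l) = -4 + l (x(l) = l - 1*4 = l - 4 = -4 + l)
x(J(-4)) + F*(-103) = (-4 - 1*(-4)) - 153*(-103) = (-4 + 4) + 15759 = 0 + 15759 = 15759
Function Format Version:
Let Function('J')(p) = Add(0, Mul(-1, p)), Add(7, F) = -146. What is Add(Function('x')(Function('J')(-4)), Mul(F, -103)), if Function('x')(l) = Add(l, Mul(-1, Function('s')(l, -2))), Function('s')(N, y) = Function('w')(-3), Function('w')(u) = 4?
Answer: 15759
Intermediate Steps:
Function('s')(N, y) = 4
F = -153 (F = Add(-7, -146) = -153)
Function('J')(p) = Mul(-1, p)
Function('x')(l) = Add(-4, l) (Function('x')(l) = Add(l, Mul(-1, 4)) = Add(l, -4) = Add(-4, l))
Add(Function('x')(Function('J')(-4)), Mul(F, -103)) = Add(Add(-4, Mul(-1, -4)), Mul(-153, -103)) = Add(Add(-4, 4), 15759) = Add(0, 15759) = 15759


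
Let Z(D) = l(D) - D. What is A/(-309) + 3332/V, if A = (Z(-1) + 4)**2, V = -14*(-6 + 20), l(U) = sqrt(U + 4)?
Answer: -5281/309 - 10*sqrt(3)/309 ≈ -17.147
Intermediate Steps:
l(U) = sqrt(4 + U)
V = -196 (V = -14*14 = -196)
Z(D) = sqrt(4 + D) - D
A = (5 + sqrt(3))**2 (A = ((sqrt(4 - 1) - 1*(-1)) + 4)**2 = ((sqrt(3) + 1) + 4)**2 = ((1 + sqrt(3)) + 4)**2 = (5 + sqrt(3))**2 ≈ 45.320)
A/(-309) + 3332/V = (5 + sqrt(3))**2/(-309) + 3332/(-196) = (5 + sqrt(3))**2*(-1/309) + 3332*(-1/196) = -(5 + sqrt(3))**2/309 - 17 = -17 - (5 + sqrt(3))**2/309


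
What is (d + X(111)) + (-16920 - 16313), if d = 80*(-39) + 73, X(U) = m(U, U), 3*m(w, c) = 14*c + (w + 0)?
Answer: -35725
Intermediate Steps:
m(w, c) = w/3 + 14*c/3 (m(w, c) = (14*c + (w + 0))/3 = (14*c + w)/3 = (w + 14*c)/3 = w/3 + 14*c/3)
X(U) = 5*U (X(U) = U/3 + 14*U/3 = 5*U)
d = -3047 (d = -3120 + 73 = -3047)
(d + X(111)) + (-16920 - 16313) = (-3047 + 5*111) + (-16920 - 16313) = (-3047 + 555) - 33233 = -2492 - 33233 = -35725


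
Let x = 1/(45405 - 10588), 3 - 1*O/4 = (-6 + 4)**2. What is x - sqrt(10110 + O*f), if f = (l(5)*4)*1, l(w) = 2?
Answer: 1/34817 - sqrt(10078) ≈ -100.39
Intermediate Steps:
f = 8 (f = (2*4)*1 = 8*1 = 8)
O = -4 (O = 12 - 4*(-6 + 4)**2 = 12 - 4*(-2)**2 = 12 - 4*4 = 12 - 16 = -4)
x = 1/34817 ≈ 2.8722e-5
x - sqrt(10110 + O*f) = 1/34817 - sqrt(10110 - 4*8) = 1/34817 - sqrt(10110 - 32) = 1/34817 - sqrt(10078)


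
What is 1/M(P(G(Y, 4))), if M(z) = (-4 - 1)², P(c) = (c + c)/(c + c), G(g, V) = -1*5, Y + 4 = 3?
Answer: 1/25 ≈ 0.040000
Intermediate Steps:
Y = -1 (Y = -4 + 3 = -1)
G(g, V) = -5
P(c) = 1 (P(c) = (2*c)/((2*c)) = (2*c)*(1/(2*c)) = 1)
M(z) = 25 (M(z) = (-5)² = 25)
1/M(P(G(Y, 4))) = 1/25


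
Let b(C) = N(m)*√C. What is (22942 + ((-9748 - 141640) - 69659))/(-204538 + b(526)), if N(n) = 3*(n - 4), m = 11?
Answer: 20260000245/20917780739 + 4160205*√526/41835561478 ≈ 0.97083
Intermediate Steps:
N(n) = -12 + 3*n (N(n) = 3*(-4 + n) = -12 + 3*n)
b(C) = 21*√C (b(C) = (-12 + 3*11)*√C = (-12 + 33)*√C = 21*√C)
(22942 + ((-9748 - 141640) - 69659))/(-204538 + b(526)) = (22942 + ((-9748 - 141640) - 69659))/(-204538 + 21*√526) = (22942 + (-151388 - 69659))/(-204538 + 21*√526) = (22942 - 221047)/(-204538 + 21*√526) = -198105/(-204538 + 21*√526)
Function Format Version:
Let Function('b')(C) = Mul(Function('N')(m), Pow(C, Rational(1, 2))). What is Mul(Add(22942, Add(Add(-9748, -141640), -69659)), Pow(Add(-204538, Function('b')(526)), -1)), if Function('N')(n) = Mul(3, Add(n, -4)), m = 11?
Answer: Add(Rational(20260000245, 20917780739), Mul(Rational(4160205, 41835561478), Pow(526, Rational(1, 2)))) ≈ 0.97083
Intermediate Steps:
Function('N')(n) = Add(-12, Mul(3, n)) (Function('N')(n) = Mul(3, Add(-4, n)) = Add(-12, Mul(3, n)))
Function('b')(C) = Mul(21, Pow(C, Rational(1, 2))) (Function('b')(C) = Mul(Add(-12, Mul(3, 11)), Pow(C, Rational(1, 2))) = Mul(Add(-12, 33), Pow(C, Rational(1, 2))) = Mul(21, Pow(C, Rational(1, 2))))
Mul(Add(22942, Add(Add(-9748, -141640), -69659)), Pow(Add(-204538, Function('b')(526)), -1)) = Mul(Add(22942, Add(Add(-9748, -141640), -69659)), Pow(Add(-204538, Mul(21, Pow(526, Rational(1, 2)))), -1)) = Mul(Add(22942, Add(-151388, -69659)), Pow(Add(-204538, Mul(21, Pow(526, Rational(1, 2)))), -1)) = Mul(Add(22942, -221047), Pow(Add(-204538, Mul(21, Pow(526, Rational(1, 2)))), -1)) = Mul(-198105, Pow(Add(-204538, Mul(21, Pow(526, Rational(1, 2)))), -1))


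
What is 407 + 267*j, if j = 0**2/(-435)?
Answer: 407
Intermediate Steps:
j = 0 (j = 0*(-1/435) = 0)
407 + 267*j = 407 + 267*0 = 407 + 0 = 407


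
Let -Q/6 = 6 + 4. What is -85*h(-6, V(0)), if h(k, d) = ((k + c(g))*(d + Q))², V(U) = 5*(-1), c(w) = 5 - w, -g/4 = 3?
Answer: -43454125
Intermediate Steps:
g = -12 (g = -4*3 = -12)
Q = -60 (Q = -6*(6 + 4) = -6*10 = -60)
V(U) = -5
h(k, d) = (-60 + d)²*(17 + k)² (h(k, d) = ((k + (5 - 1*(-12)))*(d - 60))² = ((k + (5 + 12))*(-60 + d))² = ((k + 17)*(-60 + d))² = ((17 + k)*(-60 + d))² = ((-60 + d)*(17 + k))² = (-60 + d)²*(17 + k)²)
-85*h(-6, V(0)) = -85*(-60 - 5)²*(17 - 6)² = -85*(-65)²*11² = -359125*121 = -85*511225 = -43454125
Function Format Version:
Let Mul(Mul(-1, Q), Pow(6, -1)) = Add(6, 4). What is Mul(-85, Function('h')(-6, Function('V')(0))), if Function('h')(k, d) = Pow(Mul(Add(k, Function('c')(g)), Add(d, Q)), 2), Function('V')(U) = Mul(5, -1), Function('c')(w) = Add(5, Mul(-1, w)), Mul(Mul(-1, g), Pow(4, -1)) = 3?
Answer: -43454125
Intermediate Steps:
g = -12 (g = Mul(-4, 3) = -12)
Q = -60 (Q = Mul(-6, Add(6, 4)) = Mul(-6, 10) = -60)
Function('V')(U) = -5
Function('h')(k, d) = Mul(Pow(Add(-60, d), 2), Pow(Add(17, k), 2)) (Function('h')(k, d) = Pow(Mul(Add(k, Add(5, Mul(-1, -12))), Add(d, -60)), 2) = Pow(Mul(Add(k, Add(5, 12)), Add(-60, d)), 2) = Pow(Mul(Add(k, 17), Add(-60, d)), 2) = Pow(Mul(Add(17, k), Add(-60, d)), 2) = Pow(Mul(Add(-60, d), Add(17, k)), 2) = Mul(Pow(Add(-60, d), 2), Pow(Add(17, k), 2)))
Mul(-85, Function('h')(-6, Function('V')(0))) = Mul(-85, Mul(Pow(Add(-60, -5), 2), Pow(Add(17, -6), 2))) = Mul(-85, Mul(Pow(-65, 2), Pow(11, 2))) = Mul(-85, Mul(4225, 121)) = Mul(-85, 511225) = -43454125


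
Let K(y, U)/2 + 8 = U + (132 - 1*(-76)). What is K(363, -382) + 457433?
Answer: 457069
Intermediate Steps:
K(y, U) = 400 + 2*U (K(y, U) = -16 + 2*(U + (132 - 1*(-76))) = -16 + 2*(U + (132 + 76)) = -16 + 2*(U + 208) = -16 + 2*(208 + U) = -16 + (416 + 2*U) = 400 + 2*U)
K(363, -382) + 457433 = (400 + 2*(-382)) + 457433 = (400 - 764) + 457433 = -364 + 457433 = 457069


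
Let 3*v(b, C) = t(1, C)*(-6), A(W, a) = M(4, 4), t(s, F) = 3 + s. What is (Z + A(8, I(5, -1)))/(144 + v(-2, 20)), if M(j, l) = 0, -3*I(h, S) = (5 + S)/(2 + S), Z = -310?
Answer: -155/68 ≈ -2.2794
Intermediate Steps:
I(h, S) = -(5 + S)/(3*(2 + S))
A(W, a) = 0
v(b, C) = -8 (v(b, C) = ((3 + 1)*(-6))/3 = (4*(-6))/3 = (⅓)*(-24) = -8)
(Z + A(8, I(5, -1)))/(144 + v(-2, 20)) = (-310 + 0)/(144 - 8) = -310/136 = -310*1/136 = -155/68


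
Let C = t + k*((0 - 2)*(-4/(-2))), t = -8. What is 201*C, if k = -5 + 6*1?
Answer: -2412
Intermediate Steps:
k = 1 (k = -5 + 6 = 1)
C = -12 (C = -8 + 1*((0 - 2)*(-4/(-2))) = -8 + 1*(-(-8)*(-1)/2) = -8 + 1*(-2*2) = -8 + 1*(-4) = -8 - 4 = -12)
201*C = 201*(-12) = -2412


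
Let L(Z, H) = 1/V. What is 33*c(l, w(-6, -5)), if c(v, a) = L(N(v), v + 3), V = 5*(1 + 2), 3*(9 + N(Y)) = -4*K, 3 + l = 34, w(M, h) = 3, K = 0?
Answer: 11/5 ≈ 2.2000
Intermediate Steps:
l = 31 (l = -3 + 34 = 31)
N(Y) = -9 (N(Y) = -9 + (-4*0)/3 = -9 + (1/3)*0 = -9 + 0 = -9)
V = 15 (V = 5*3 = 15)
L(Z, H) = 1/15
c(v, a) = 1/15
33*c(l, w(-6, -5)) = 33*(1/15) = 11/5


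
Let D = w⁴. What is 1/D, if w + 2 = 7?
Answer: 1/625 ≈ 0.0016000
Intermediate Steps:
w = 5 (w = -2 + 7 = 5)
D = 625 (D = 5⁴ = 625)
1/D = 1/625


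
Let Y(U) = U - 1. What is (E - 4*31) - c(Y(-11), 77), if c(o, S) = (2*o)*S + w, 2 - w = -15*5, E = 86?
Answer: 1733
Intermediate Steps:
Y(U) = -1 + U
w = 77 (w = 2 - (-15)*5 = 2 - 1*(-75) = 2 + 75 = 77)
c(o, S) = 77 + 2*S*o (c(o, S) = (2*o)*S + 77 = 2*S*o + 77 = 77 + 2*S*o)
(E - 4*31) - c(Y(-11), 77) = (86 - 4*31) - (77 + 2*77*(-1 - 11)) = (86 - 124) - (77 + 2*77*(-12)) = -38 - (77 - 1848) = -38 - 1*(-1771) = -38 + 1771 = 1733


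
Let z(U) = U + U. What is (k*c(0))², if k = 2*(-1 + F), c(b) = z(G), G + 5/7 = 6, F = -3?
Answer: 350464/49 ≈ 7152.3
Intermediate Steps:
G = 37/7 (G = -5/7 + 6 = 37/7 ≈ 5.2857)
z(U) = 2*U
c(b) = 74/7 (c(b) = 2*(37/7) = 74/7)
k = -8 (k = 2*(-1 - 3) = 2*(-4) = -8)
(k*c(0))² = (-8*74/7)² = (-592/7)² = 350464/49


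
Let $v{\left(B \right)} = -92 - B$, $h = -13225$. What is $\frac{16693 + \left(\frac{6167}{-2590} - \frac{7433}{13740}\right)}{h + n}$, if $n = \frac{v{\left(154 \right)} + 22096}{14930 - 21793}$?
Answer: $- \frac{101272836913}{80266593060} \approx -1.2617$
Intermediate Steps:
$n = - \frac{21850}{6863}$ ($n = \frac{\left(-92 - 154\right) + 22096}{14930 - 21793} = \frac{\left(-92 - 154\right) + 22096}{-6863} = \left(-246 + 22096\right) \left(- \frac{1}{6863}\right) = 21850 \left(- \frac{1}{6863}\right) = - \frac{21850}{6863} \approx -3.1837$)
$\frac{16693 + \left(\frac{6167}{-2590} - \frac{7433}{13740}\right)}{h + n} = \frac{16693 + \left(\frac{6167}{-2590} - \frac{7433}{13740}\right)}{-13225 - \frac{21850}{6863}} = \frac{16693 + \left(6167 \left(- \frac{1}{2590}\right) - \frac{7433}{13740}\right)}{- \frac{90785025}{6863}} = \left(16693 - \frac{297103}{101676}\right) \left(- \frac{6863}{90785025}\right) = \frac{1696980365}{101676} \left(- \frac{6863}{90785025}\right) = - \frac{101272836913}{80266593060}$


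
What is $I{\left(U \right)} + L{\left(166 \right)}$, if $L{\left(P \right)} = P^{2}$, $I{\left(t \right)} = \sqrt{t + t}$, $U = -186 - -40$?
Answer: $27556 + 2 i \sqrt{73} \approx 27556.0 + 17.088 i$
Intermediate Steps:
$U = -146$ ($U = -186 + 40 = -146$)
$I{\left(t \right)} = \sqrt{2} \sqrt{t}$ ($I{\left(t \right)} = \sqrt{2 t} = \sqrt{2} \sqrt{t}$)
$I{\left(U \right)} + L{\left(166 \right)} = \sqrt{2} \sqrt{-146} + 166^{2} = \sqrt{2} i \sqrt{146} + 27556 = 2 i \sqrt{73} + 27556 = 27556 + 2 i \sqrt{73}$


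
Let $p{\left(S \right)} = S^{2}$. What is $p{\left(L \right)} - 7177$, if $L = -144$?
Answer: $13559$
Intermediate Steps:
$p{\left(L \right)} - 7177 = \left(-144\right)^{2} - 7177 = 20736 - 7177 = 13559$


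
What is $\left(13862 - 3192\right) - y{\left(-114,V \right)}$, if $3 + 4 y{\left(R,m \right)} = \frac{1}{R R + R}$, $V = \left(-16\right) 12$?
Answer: $\frac{549842405}{51528} \approx 10671.0$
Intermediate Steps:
$V = -192$
$y{\left(R,m \right)} = - \frac{3}{4} + \frac{1}{4 \left(R + R^{2}\right)}$ ($y{\left(R,m \right)} = - \frac{3}{4} + \frac{1}{4 \left(R R + R\right)} = - \frac{3}{4} + \frac{1}{4 \left(R^{2} + R\right)} = - \frac{3}{4} + \frac{1}{4 \left(R + R^{2}\right)}$)
$\left(13862 - 3192\right) - y{\left(-114,V \right)} = \left(13862 - 3192\right) - \frac{1 - -342 - 3 \left(-114\right)^{2}}{4 \left(-114\right) \left(1 - 114\right)} = \left(13862 - 3192\right) - \frac{1}{4} \left(- \frac{1}{114}\right) \frac{1}{-113} \left(1 + 342 - 38988\right) = 10670 - \frac{1}{4} \left(- \frac{1}{114}\right) \left(- \frac{1}{113}\right) \left(1 + 342 - 38988\right) = 10670 - \frac{1}{4} \left(- \frac{1}{114}\right) \left(- \frac{1}{113}\right) \left(-38645\right) = 10670 - - \frac{38645}{51528} = 10670 + \frac{38645}{51528} = \frac{549842405}{51528}$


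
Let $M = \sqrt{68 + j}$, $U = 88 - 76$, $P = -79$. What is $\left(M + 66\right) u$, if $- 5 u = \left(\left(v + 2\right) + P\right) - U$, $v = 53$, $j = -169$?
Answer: $\frac{2376}{5} + \frac{36 i \sqrt{101}}{5} \approx 475.2 + 72.359 i$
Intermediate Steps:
$U = 12$ ($U = 88 - 76 = 12$)
$u = \frac{36}{5}$ ($u = - \frac{\left(\left(53 + 2\right) - 79\right) - 12}{5} = - \frac{\left(55 - 79\right) - 12}{5} = - \frac{-24 - 12}{5} = \left(- \frac{1}{5}\right) \left(-36\right) = \frac{36}{5} \approx 7.2$)
$M = i \sqrt{101}$ ($M = \sqrt{68 - 169} = \sqrt{-101} = i \sqrt{101} \approx 10.05 i$)
$\left(M + 66\right) u = \left(i \sqrt{101} + 66\right) \frac{36}{5} = \left(66 + i \sqrt{101}\right) \frac{36}{5} = \frac{2376}{5} + \frac{36 i \sqrt{101}}{5}$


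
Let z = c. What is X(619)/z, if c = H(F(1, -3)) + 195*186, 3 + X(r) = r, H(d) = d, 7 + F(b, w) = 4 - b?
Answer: 308/18133 ≈ 0.016986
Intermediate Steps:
F(b, w) = -3 - b (F(b, w) = -7 + (4 - b) = -3 - b)
X(r) = -3 + r
c = 36266 (c = (-3 - 1*1) + 195*186 = (-3 - 1) + 36270 = -4 + 36270 = 36266)
z = 36266
X(619)/z = (-3 + 619)/36266 = 616*(1/36266) = 308/18133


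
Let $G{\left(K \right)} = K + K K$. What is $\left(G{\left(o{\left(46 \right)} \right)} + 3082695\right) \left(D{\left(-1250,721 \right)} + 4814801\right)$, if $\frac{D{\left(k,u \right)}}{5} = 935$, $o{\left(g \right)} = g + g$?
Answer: $14898210004476$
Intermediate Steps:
$o{\left(g \right)} = 2 g$
$D{\left(k,u \right)} = 4675$ ($D{\left(k,u \right)} = 5 \cdot 935 = 4675$)
$G{\left(K \right)} = K + K^{2}$
$\left(G{\left(o{\left(46 \right)} \right)} + 3082695\right) \left(D{\left(-1250,721 \right)} + 4814801\right) = \left(2 \cdot 46 \left(1 + 2 \cdot 46\right) + 3082695\right) \left(4675 + 4814801\right) = \left(92 \left(1 + 92\right) + 3082695\right) 4819476 = \left(92 \cdot 93 + 3082695\right) 4819476 = \left(8556 + 3082695\right) 4819476 = 3091251 \cdot 4819476 = 14898210004476$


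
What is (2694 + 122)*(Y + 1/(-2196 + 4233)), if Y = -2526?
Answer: -14489618176/2037 ≈ -7.1132e+6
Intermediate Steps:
(2694 + 122)*(Y + 1/(-2196 + 4233)) = (2694 + 122)*(-2526 + 1/(-2196 + 4233)) = 2816*(-2526 + 1/2037) = 2816*(-5145461/2037) = -14489618176/2037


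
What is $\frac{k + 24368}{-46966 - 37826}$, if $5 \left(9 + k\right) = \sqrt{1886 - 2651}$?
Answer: $- \frac{24359}{84792} - \frac{i \sqrt{85}}{141320} \approx -0.28728 - 6.5239 \cdot 10^{-5} i$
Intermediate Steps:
$k = -9 + \frac{3 i \sqrt{85}}{5}$ ($k = -9 + \frac{\sqrt{1886 - 2651}}{5} = -9 + \frac{\sqrt{-765}}{5} = -9 + \frac{3 i \sqrt{85}}{5} \approx -9.0 + 5.5317 i$)
$\frac{k + 24368}{-46966 - 37826} = \frac{\left(-9 + \frac{3 i \sqrt{85}}{5}\right) + 24368}{-46966 - 37826} = \frac{24359 + \frac{3 i \sqrt{85}}{5}}{-84792} = \left(24359 + \frac{3 i \sqrt{85}}{5}\right) \left(- \frac{1}{84792}\right) = - \frac{24359}{84792} - \frac{i \sqrt{85}}{141320}$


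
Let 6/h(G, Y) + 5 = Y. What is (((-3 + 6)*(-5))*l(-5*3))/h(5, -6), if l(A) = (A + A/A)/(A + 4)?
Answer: 35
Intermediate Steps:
h(G, Y) = 6/(-5 + Y)
l(A) = (1 + A)/(4 + A) (l(A) = (A + 1)/(4 + A) = (1 + A)/(4 + A))
(((-3 + 6)*(-5))*l(-5*3))/h(5, -6) = (((-3 + 6)*(-5))*((1 - 5*3)/(4 - 5*3)))/((6/(-5 - 6))) = ((3*(-5))*((1 - 15)/(4 - 15)))/((6/(-11))) = (-15*(-14)/(-11))/((6*(-1/11))) = (-(-15)*(-14)/11)/(-6/11) = -15*14/11*(-11/6) = -210/11*(-11/6) = 35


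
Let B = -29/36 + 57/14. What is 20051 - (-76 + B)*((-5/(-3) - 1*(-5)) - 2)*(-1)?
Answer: 1064425/54 ≈ 19712.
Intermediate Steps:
B = 823/252 (B = -29*1/36 + 57*(1/14) = -29/36 + 57/14 = 823/252 ≈ 3.2659)
20051 - (-76 + B)*((-5/(-3) - 1*(-5)) - 2)*(-1) = 20051 - (-76 + 823/252)*((-5/(-3) - 1*(-5)) - 2)*(-1) = 20051 - (-18329)*((-5*(-⅓) + 5) - 2)*(-1)/252 = 20051 - (-18329)*((5/3 + 5) - 2)*(-1)/252 = 20051 - (-18329)*(20/3 - 2)*(-1)/252 = 20051 - (-18329)*(14/3)*(-1)/252 = 20051 - (-18329)*(-14)/(252*3) = 20051 - 1*18329/54 = 20051 - 18329/54 = 1064425/54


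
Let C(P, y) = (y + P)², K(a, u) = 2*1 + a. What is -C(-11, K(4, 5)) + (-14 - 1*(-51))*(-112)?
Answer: -4169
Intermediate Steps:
K(a, u) = 2 + a
C(P, y) = (P + y)²
-C(-11, K(4, 5)) + (-14 - 1*(-51))*(-112) = -(-11 + (2 + 4))² + (-14 - 1*(-51))*(-112) = -(-11 + 6)² + (-14 + 51)*(-112) = -1*(-5)² + 37*(-112) = -1*25 - 4144 = -25 - 4144 = -4169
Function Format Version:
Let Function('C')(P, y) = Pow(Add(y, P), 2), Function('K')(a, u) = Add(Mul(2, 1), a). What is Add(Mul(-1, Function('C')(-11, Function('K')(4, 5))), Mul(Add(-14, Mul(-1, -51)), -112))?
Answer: -4169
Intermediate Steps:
Function('K')(a, u) = Add(2, a)
Function('C')(P, y) = Pow(Add(P, y), 2)
Add(Mul(-1, Function('C')(-11, Function('K')(4, 5))), Mul(Add(-14, Mul(-1, -51)), -112)) = Add(Mul(-1, Pow(Add(-11, Add(2, 4)), 2)), Mul(Add(-14, Mul(-1, -51)), -112)) = Add(Mul(-1, Pow(Add(-11, 6), 2)), Mul(Add(-14, 51), -112)) = Add(Mul(-1, Pow(-5, 2)), Mul(37, -112)) = Add(Mul(-1, 25), -4144) = Add(-25, -4144) = -4169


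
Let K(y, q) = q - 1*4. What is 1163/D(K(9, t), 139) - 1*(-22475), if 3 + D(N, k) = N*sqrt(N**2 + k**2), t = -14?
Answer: 47684242238/2121657 - 2326*sqrt(19645)/707219 ≈ 22475.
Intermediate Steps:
K(y, q) = -4 + q (K(y, q) = q - 4 = -4 + q)
D(N, k) = -3 + N*sqrt(N**2 + k**2)
1163/D(K(9, t), 139) - 1*(-22475) = 1163/(-3 + (-4 - 14)*sqrt((-4 - 14)**2 + 139**2)) - 1*(-22475) = 1163/(-3 - 18*sqrt((-18)**2 + 19321)) + 22475 = 1163/(-3 - 18*sqrt(324 + 19321)) + 22475 = 1163/(-3 - 18*sqrt(19645)) + 22475 = 22475 + 1163/(-3 - 18*sqrt(19645))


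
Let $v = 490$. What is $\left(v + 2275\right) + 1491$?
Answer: $4256$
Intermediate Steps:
$\left(v + 2275\right) + 1491 = \left(490 + 2275\right) + 1491 = 2765 + 1491 = 4256$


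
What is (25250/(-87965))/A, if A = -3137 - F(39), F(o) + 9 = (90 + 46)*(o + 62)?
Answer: 2525/148344176 ≈ 1.7021e-5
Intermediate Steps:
F(o) = 8423 + 136*o (F(o) = -9 + (90 + 46)*(o + 62) = -9 + 136*(62 + o) = -9 + (8432 + 136*o) = 8423 + 136*o)
A = -16864 (A = -3137 - (8423 + 136*39) = -3137 - (8423 + 5304) = -3137 - 1*13727 = -3137 - 13727 = -16864)
(25250/(-87965))/A = (25250/(-87965))/(-16864) = (25250*(-1/87965))*(-1/16864) = -5050/17593*(-1/16864) = 2525/148344176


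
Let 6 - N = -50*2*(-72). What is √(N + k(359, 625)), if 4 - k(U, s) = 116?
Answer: I*√7306 ≈ 85.475*I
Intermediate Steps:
k(U, s) = -112 (k(U, s) = 4 - 1*116 = 4 - 116 = -112)
N = -7194 (N = 6 - (-50*2)*(-72) = 6 - (-100)*(-72) = 6 - 1*7200 = 6 - 7200 = -7194)
√(N + k(359, 625)) = √(-7194 - 112) = √(-7306) = I*√7306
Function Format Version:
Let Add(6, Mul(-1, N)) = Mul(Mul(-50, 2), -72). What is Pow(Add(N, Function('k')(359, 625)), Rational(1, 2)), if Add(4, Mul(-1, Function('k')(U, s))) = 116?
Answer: Mul(I, Pow(7306, Rational(1, 2))) ≈ Mul(85.475, I)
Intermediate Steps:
Function('k')(U, s) = -112 (Function('k')(U, s) = Add(4, Mul(-1, 116)) = Add(4, -116) = -112)
N = -7194 (N = Add(6, Mul(-1, Mul(Mul(-50, 2), -72))) = Add(6, Mul(-1, Mul(-100, -72))) = Add(6, Mul(-1, 7200)) = Add(6, -7200) = -7194)
Pow(Add(N, Function('k')(359, 625)), Rational(1, 2)) = Pow(Add(-7194, -112), Rational(1, 2)) = Pow(-7306, Rational(1, 2)) = Mul(I, Pow(7306, Rational(1, 2)))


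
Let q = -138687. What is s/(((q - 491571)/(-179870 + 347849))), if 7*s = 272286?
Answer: -1089007857/105043 ≈ -10367.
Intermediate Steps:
s = 38898 (s = (⅐)*272286 = 38898)
s/(((q - 491571)/(-179870 + 347849))) = 38898/(((-138687 - 491571)/(-179870 + 347849))) = 38898/((-630258/167979)) = 38898/((-630258*1/167979)) = 38898/(-210086/55993) = 38898*(-55993/210086) = -1089007857/105043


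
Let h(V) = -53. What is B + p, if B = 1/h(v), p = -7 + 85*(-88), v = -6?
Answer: -396812/53 ≈ -7487.0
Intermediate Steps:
p = -7487 (p = -7 - 7480 = -7487)
B = -1/53 (B = 1/(-53) = -1/53 ≈ -0.018868)
B + p = -1/53 - 7487 = -396812/53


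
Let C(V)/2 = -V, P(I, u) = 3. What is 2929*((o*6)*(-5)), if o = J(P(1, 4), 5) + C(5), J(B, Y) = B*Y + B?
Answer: -702960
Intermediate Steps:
C(V) = -2*V (C(V) = 2*(-V) = -2*V)
J(B, Y) = B + B*Y
o = 8 (o = 3*(1 + 5) - 2*5 = 3*6 - 10 = 18 - 10 = 8)
2929*((o*6)*(-5)) = 2929*((8*6)*(-5)) = 2929*(48*(-5)) = 2929*(-240) = -702960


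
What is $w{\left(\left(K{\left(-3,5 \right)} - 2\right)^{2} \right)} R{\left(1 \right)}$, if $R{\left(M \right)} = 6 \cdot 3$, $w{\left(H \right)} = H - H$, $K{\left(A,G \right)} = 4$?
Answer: $0$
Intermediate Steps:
$w{\left(H \right)} = 0$
$R{\left(M \right)} = 18$
$w{\left(\left(K{\left(-3,5 \right)} - 2\right)^{2} \right)} R{\left(1 \right)} = 0 \cdot 18 = 0$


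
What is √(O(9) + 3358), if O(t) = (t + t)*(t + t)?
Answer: √3682 ≈ 60.680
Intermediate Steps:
O(t) = 4*t² (O(t) = (2*t)*(2*t) = 4*t²)
√(O(9) + 3358) = √(4*9² + 3358) = √(4*81 + 3358) = √(324 + 3358) = √3682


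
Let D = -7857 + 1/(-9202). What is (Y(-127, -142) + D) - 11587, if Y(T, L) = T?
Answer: -180092343/9202 ≈ -19571.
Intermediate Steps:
D = -72300115/9202 (D = -7857 - 1/9202 = -72300115/9202 ≈ -7857.0)
(Y(-127, -142) + D) - 11587 = (-127 - 72300115/9202) - 11587 = -73468769/9202 - 11587 = -180092343/9202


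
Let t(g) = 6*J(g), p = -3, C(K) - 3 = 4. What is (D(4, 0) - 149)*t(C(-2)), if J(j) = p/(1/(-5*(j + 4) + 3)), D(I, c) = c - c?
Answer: -139464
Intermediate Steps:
D(I, c) = 0
C(K) = 7 (C(K) = 3 + 4 = 7)
J(j) = 51 + 15*j (J(j) = -(9 - 15*(j + 4)) = -(9 - 15*(4 + j)) = -(-51 - 15*j) = -3*(-17 - 5*j) = 51 + 15*j)
t(g) = 306 + 90*g (t(g) = 6*(51 + 15*g) = 306 + 90*g)
(D(4, 0) - 149)*t(C(-2)) = (0 - 149)*(306 + 90*7) = -149*(306 + 630) = -149*936 = -139464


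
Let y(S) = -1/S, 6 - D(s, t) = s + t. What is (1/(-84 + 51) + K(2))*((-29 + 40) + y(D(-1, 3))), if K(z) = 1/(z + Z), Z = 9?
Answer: 43/66 ≈ 0.65152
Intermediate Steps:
D(s, t) = 6 - s - t (D(s, t) = 6 - (s + t) = 6 + (-s - t) = 6 - s - t)
K(z) = 1/(9 + z) (K(z) = 1/(z + 9) = 1/(9 + z))
(1/(-84 + 51) + K(2))*((-29 + 40) + y(D(-1, 3))) = (1/(-84 + 51) + 1/(9 + 2))*((-29 + 40) - 1/(6 - 1*(-1) - 1*3)) = (1/(-33) + 1/11)*(11 - 1/(6 + 1 - 3)) = (-1/33 + 1/11)*(11 - 1/4) = 2*(11 - 1*¼)/33 = 2*(11 - ¼)/33 = (2/33)*(43/4) = 43/66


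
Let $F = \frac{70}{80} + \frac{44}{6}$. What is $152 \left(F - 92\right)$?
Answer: $- \frac{38209}{3} \approx -12736.0$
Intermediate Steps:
$F = \frac{197}{24}$ ($F = 70 \cdot \frac{1}{80} + 44 \cdot \frac{1}{6} = \frac{7}{8} + \frac{22}{3} = \frac{197}{24} \approx 8.2083$)
$152 \left(F - 92\right) = 152 \left(\frac{197}{24} - 92\right) = 152 \left(- \frac{2011}{24}\right) = - \frac{38209}{3}$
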